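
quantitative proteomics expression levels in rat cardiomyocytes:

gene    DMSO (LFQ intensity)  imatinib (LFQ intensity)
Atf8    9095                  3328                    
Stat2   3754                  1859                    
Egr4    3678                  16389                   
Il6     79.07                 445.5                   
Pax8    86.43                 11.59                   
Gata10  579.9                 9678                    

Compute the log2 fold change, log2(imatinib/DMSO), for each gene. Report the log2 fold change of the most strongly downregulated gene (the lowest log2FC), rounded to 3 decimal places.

-2.899

log2(3328/9095) = -1.450  (Atf8)
log2(1859/3754) = -1.014  (Stat2)
log2(16389/3678) = 2.156  (Egr4)
log2(445.5/79.07) = 2.494  (Il6)
log2(11.59/86.43) = -2.899  (Pax8)
log2(9678/579.9) = 4.061  (Gata10)
Pax8 is most strongly downregulated.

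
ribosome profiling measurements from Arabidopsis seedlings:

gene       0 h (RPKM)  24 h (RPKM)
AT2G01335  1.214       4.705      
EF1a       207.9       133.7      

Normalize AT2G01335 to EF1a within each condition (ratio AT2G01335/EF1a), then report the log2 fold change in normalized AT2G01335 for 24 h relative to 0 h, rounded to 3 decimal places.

2.591

AT2G01335/EF1a (0 h) = 1.214 / 207.9 = 0.0058393
AT2G01335/EF1a (24 h) = 4.705 / 133.7 = 0.035191
Fold change = 0.035191 / 0.0058393 = 6.0265
log2(6.0265) = 2.5913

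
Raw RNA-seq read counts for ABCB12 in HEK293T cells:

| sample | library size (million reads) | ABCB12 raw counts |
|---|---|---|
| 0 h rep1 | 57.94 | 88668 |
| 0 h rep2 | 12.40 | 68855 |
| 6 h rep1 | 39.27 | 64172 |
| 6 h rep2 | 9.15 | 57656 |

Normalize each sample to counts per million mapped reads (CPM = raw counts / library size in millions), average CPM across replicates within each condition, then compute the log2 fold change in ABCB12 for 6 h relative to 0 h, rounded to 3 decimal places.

CPM(0 h rep1) = 88668 / 57.94 = 1530.3417
CPM(0 h rep2) = 68855 / 12.40 = 5552.8226
CPM(6 h rep1) = 64172 / 39.27 = 1634.1227
CPM(6 h rep2) = 57656 / 9.15 = 6301.2022
mean CPM(0 h) = 3541.5822; mean CPM(6 h) = 3967.6625
Fold change = 3967.6625 / 3541.5822 = 1.12031
log2(1.12031) = 0.1639

0.164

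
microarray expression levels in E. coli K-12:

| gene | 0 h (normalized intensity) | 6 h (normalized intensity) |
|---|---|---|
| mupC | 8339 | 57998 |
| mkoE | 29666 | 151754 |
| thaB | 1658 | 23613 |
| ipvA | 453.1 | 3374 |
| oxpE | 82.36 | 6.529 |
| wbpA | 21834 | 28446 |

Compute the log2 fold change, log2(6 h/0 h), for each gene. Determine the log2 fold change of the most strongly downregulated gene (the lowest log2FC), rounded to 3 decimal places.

-3.657

log2(57998/8339) = 2.798  (mupC)
log2(151754/29666) = 2.355  (mkoE)
log2(23613/1658) = 3.832  (thaB)
log2(3374/453.1) = 2.897  (ipvA)
log2(6.529/82.36) = -3.657  (oxpE)
log2(28446/21834) = 0.382  (wbpA)
oxpE is most strongly downregulated.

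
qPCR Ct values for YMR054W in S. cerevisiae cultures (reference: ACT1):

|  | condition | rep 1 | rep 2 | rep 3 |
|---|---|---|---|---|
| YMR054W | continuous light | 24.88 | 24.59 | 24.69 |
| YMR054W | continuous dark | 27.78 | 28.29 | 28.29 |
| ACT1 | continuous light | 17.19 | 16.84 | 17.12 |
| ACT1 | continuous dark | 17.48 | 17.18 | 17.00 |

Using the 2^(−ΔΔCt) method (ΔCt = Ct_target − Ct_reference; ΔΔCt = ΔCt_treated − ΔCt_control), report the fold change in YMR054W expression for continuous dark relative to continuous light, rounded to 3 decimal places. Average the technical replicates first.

Mean Ct: YMR054W continuous light 24.720; YMR054W continuous dark 28.120; ACT1 continuous light 17.050; ACT1 continuous dark 17.220
ΔCt(continuous light) = 24.720 − 17.050 = 7.670
ΔCt(continuous dark) = 28.120 − 17.220 = 10.900
ΔΔCt = 10.900 − 7.670 = 3.230
Fold change = 2^(−3.230) = 0.1066

0.107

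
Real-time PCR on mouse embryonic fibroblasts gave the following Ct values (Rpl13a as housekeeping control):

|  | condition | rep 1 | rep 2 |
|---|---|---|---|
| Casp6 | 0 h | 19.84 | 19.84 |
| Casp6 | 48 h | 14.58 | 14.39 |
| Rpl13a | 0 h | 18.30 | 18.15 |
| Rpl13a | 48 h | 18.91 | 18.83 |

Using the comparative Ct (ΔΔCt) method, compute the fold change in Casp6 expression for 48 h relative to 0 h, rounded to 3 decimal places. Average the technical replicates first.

64.000

Mean Ct: Casp6 0 h 19.840; Casp6 48 h 14.485; Rpl13a 0 h 18.225; Rpl13a 48 h 18.870
ΔCt(0 h) = 19.840 − 18.225 = 1.615
ΔCt(48 h) = 14.485 − 18.870 = -4.385
ΔΔCt = -4.385 − 1.615 = -6.000
Fold change = 2^(−(-6.000)) = 2^6.000 = 64.0000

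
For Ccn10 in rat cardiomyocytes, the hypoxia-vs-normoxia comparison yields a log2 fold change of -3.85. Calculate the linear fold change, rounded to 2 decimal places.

0.07

Fold change = 2^(-3.85) = 0.069
That is, Ccn10 drops to 6.9% of the normoxia level.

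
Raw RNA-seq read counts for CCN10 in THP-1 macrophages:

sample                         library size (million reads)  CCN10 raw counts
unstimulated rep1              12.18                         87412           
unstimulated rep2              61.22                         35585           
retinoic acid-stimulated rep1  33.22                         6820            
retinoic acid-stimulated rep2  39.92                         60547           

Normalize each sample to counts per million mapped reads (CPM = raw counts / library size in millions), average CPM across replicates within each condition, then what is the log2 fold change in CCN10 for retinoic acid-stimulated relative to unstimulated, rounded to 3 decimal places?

CPM(unstimulated rep1) = 87412 / 12.18 = 7176.6831
CPM(unstimulated rep2) = 35585 / 61.22 = 581.2643
CPM(retinoic acid-stimulated rep1) = 6820 / 33.22 = 205.2980
CPM(retinoic acid-stimulated rep2) = 60547 / 39.92 = 1516.7084
mean CPM(unstimulated) = 3878.9737; mean CPM(retinoic acid-stimulated) = 861.0032
Fold change = 861.0032 / 3878.9737 = 0.22197
log2(0.22197) = -2.1716

-2.172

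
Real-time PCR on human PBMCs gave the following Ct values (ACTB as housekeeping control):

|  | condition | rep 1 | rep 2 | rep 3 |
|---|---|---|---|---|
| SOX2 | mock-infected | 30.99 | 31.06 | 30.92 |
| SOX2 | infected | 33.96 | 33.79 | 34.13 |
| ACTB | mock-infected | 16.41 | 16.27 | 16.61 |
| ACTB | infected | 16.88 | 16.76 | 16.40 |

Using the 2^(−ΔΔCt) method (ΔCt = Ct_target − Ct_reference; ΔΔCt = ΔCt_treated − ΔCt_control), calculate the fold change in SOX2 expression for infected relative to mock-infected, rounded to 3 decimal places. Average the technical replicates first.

Mean Ct: SOX2 mock-infected 30.990; SOX2 infected 33.960; ACTB mock-infected 16.430; ACTB infected 16.680
ΔCt(mock-infected) = 30.990 − 16.430 = 14.560
ΔCt(infected) = 33.960 − 16.680 = 17.280
ΔΔCt = 17.280 − 14.560 = 2.720
Fold change = 2^(−2.720) = 0.1518

0.152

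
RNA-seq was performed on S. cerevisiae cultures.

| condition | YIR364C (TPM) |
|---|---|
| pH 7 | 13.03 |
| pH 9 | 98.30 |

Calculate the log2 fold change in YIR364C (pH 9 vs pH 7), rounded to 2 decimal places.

2.92

Fold change = 98.30 / 13.03 = 7.5441
log2(7.5441) = 2.915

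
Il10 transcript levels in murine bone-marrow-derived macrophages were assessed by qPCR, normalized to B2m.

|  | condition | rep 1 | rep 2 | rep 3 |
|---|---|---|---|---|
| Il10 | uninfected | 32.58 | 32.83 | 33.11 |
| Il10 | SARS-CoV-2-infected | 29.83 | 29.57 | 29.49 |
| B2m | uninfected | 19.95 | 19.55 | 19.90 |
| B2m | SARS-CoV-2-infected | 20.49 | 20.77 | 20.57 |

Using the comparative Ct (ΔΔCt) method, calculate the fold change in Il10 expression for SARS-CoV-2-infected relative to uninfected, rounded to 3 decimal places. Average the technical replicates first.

16.223

Mean Ct: Il10 uninfected 32.840; Il10 SARS-CoV-2-infected 29.630; B2m uninfected 19.800; B2m SARS-CoV-2-infected 20.610
ΔCt(uninfected) = 32.840 − 19.800 = 13.040
ΔCt(SARS-CoV-2-infected) = 29.630 − 20.610 = 9.020
ΔΔCt = 9.020 − 13.040 = -4.020
Fold change = 2^(−(-4.020)) = 2^4.020 = 16.2234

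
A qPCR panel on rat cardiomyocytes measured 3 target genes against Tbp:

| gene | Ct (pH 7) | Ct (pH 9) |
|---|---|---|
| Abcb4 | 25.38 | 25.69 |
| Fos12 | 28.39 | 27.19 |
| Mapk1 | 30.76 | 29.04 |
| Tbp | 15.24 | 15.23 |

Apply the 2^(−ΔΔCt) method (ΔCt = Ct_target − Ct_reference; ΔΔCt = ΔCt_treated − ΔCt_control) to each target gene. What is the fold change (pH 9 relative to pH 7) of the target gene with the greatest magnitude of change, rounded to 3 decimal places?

3.272

Abcb4: ΔΔCt = (25.69−15.23) − (25.38−15.24) = 10.46 − 10.14 = 0.32; fold change = 2^-0.32 = 0.801
Fos12: ΔΔCt = (27.19−15.23) − (28.39−15.24) = 11.96 − 13.15 = -1.19; fold change = 2^1.19 = 2.282
Mapk1: ΔΔCt = (29.04−15.23) − (30.76−15.24) = 13.81 − 15.52 = -1.71; fold change = 2^1.71 = 3.272
Mapk1 has the largest |ΔΔCt| = 1.71.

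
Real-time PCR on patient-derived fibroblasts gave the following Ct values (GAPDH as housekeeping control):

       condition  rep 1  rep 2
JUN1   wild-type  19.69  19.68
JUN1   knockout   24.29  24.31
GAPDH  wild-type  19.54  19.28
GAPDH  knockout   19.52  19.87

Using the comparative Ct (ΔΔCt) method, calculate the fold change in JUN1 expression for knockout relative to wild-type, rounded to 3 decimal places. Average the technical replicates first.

Mean Ct: JUN1 wild-type 19.685; JUN1 knockout 24.300; GAPDH wild-type 19.410; GAPDH knockout 19.695
ΔCt(wild-type) = 19.685 − 19.410 = 0.275
ΔCt(knockout) = 24.300 − 19.695 = 4.605
ΔΔCt = 4.605 − 0.275 = 4.330
Fold change = 2^(−4.330) = 0.0497

0.050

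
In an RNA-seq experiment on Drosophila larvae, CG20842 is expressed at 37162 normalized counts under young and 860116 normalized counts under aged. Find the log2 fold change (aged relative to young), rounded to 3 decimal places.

Fold change = 860116 / 37162 = 23.1450
log2(23.1450) = 4.5326

4.533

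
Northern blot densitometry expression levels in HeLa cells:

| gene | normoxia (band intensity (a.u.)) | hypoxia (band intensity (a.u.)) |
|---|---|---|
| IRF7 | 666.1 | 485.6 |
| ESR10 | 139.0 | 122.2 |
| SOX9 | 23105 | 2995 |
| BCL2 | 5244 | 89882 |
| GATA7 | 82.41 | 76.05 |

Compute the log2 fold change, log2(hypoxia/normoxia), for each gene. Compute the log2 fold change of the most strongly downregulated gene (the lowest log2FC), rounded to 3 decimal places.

-2.948

log2(485.6/666.1) = -0.456  (IRF7)
log2(122.2/139.0) = -0.186  (ESR10)
log2(2995/23105) = -2.948  (SOX9)
log2(89882/5244) = 4.099  (BCL2)
log2(76.05/82.41) = -0.116  (GATA7)
SOX9 is most strongly downregulated.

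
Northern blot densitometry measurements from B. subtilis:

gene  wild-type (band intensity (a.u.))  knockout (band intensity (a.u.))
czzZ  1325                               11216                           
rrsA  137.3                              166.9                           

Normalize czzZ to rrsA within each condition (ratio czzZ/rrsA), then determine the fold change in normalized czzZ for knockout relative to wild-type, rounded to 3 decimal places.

6.964

czzZ/rrsA (wild-type) = 1325 / 137.3 = 9.6504
czzZ/rrsA (knockout) = 11216 / 166.9 = 67.202
Fold change = 67.202 / 9.6504 = 6.9636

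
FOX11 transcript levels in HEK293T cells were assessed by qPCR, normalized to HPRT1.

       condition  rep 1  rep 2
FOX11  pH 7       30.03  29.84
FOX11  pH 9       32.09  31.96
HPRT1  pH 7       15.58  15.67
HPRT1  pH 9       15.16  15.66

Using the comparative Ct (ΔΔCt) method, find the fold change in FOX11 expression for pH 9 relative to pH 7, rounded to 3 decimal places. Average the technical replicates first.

Mean Ct: FOX11 pH 7 29.935; FOX11 pH 9 32.025; HPRT1 pH 7 15.625; HPRT1 pH 9 15.410
ΔCt(pH 7) = 29.935 − 15.625 = 14.310
ΔCt(pH 9) = 32.025 − 15.410 = 16.615
ΔΔCt = 16.615 − 14.310 = 2.305
Fold change = 2^(−2.305) = 0.2024

0.202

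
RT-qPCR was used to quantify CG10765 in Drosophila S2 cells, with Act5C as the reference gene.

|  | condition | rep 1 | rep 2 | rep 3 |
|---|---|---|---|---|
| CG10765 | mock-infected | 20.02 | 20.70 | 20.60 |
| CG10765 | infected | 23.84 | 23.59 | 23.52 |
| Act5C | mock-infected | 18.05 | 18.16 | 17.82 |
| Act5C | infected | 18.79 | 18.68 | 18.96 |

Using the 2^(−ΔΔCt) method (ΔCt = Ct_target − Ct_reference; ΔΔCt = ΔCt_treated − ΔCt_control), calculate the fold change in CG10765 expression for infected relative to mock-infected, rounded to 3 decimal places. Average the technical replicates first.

0.188

Mean Ct: CG10765 mock-infected 20.440; CG10765 infected 23.650; Act5C mock-infected 18.010; Act5C infected 18.810
ΔCt(mock-infected) = 20.440 − 18.010 = 2.430
ΔCt(infected) = 23.650 − 18.810 = 4.840
ΔΔCt = 4.840 − 2.430 = 2.410
Fold change = 2^(−2.410) = 0.1882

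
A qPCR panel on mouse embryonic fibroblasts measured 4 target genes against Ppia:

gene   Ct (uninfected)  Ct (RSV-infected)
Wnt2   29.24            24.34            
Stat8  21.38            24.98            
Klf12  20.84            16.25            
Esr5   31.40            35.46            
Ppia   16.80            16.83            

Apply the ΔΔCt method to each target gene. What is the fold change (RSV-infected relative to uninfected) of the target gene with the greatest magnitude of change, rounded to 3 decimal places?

30.484

Wnt2: ΔΔCt = (24.34−16.83) − (29.24−16.80) = 7.51 − 12.44 = -4.93; fold change = 2^4.93 = 30.484
Stat8: ΔΔCt = (24.98−16.83) − (21.38−16.80) = 8.15 − 4.58 = 3.57; fold change = 2^-3.57 = 0.084
Klf12: ΔΔCt = (16.25−16.83) − (20.84−16.80) = -0.58 − 4.04 = -4.62; fold change = 2^4.62 = 24.590
Esr5: ΔΔCt = (35.46−16.83) − (31.40−16.80) = 18.63 − 14.60 = 4.03; fold change = 2^-4.03 = 0.061
Wnt2 has the largest |ΔΔCt| = 4.93.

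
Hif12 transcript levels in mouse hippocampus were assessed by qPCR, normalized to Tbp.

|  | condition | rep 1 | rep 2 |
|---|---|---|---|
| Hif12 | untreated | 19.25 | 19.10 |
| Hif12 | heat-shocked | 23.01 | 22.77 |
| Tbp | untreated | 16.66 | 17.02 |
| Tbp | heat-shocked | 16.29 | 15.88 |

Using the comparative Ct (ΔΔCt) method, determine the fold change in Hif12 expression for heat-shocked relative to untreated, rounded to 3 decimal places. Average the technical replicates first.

0.045

Mean Ct: Hif12 untreated 19.175; Hif12 heat-shocked 22.890; Tbp untreated 16.840; Tbp heat-shocked 16.085
ΔCt(untreated) = 19.175 − 16.840 = 2.335
ΔCt(heat-shocked) = 22.890 − 16.085 = 6.805
ΔΔCt = 6.805 − 2.335 = 4.470
Fold change = 2^(−4.470) = 0.0451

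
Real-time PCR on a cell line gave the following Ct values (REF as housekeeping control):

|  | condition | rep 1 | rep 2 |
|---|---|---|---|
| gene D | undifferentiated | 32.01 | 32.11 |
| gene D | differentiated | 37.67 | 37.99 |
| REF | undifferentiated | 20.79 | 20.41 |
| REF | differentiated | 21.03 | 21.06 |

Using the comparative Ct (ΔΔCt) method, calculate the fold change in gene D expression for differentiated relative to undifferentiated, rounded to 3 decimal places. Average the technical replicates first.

Mean Ct: gene D undifferentiated 32.060; gene D differentiated 37.830; REF undifferentiated 20.600; REF differentiated 21.045
ΔCt(undifferentiated) = 32.060 − 20.600 = 11.460
ΔCt(differentiated) = 37.830 − 21.045 = 16.785
ΔΔCt = 16.785 − 11.460 = 5.325
Fold change = 2^(−5.325) = 0.0249

0.025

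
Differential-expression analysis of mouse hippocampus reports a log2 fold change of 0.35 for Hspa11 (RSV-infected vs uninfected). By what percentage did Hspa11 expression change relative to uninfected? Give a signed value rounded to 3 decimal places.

Fold change = 2^(0.35) = 1.2746
Percent change = (FC − 1) × 100% = (1.2746 − 1) × 100 = 27.456%

27.456%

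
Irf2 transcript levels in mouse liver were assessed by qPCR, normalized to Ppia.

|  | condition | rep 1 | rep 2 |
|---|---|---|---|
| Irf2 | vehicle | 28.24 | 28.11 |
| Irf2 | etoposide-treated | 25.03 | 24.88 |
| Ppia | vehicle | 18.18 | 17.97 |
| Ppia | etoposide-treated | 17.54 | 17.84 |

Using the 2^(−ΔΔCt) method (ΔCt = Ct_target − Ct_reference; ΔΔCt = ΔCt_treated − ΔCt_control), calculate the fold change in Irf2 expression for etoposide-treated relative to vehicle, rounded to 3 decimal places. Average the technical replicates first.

7.135

Mean Ct: Irf2 vehicle 28.175; Irf2 etoposide-treated 24.955; Ppia vehicle 18.075; Ppia etoposide-treated 17.690
ΔCt(vehicle) = 28.175 − 18.075 = 10.100
ΔCt(etoposide-treated) = 24.955 − 17.690 = 7.265
ΔΔCt = 7.265 − 10.100 = -2.835
Fold change = 2^(−(-2.835)) = 2^2.835 = 7.1354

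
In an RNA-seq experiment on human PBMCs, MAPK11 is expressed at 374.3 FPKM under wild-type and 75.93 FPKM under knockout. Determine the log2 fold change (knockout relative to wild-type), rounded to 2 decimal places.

Fold change = 75.93 / 374.3 = 0.2029
log2(0.2029) = -2.301

-2.30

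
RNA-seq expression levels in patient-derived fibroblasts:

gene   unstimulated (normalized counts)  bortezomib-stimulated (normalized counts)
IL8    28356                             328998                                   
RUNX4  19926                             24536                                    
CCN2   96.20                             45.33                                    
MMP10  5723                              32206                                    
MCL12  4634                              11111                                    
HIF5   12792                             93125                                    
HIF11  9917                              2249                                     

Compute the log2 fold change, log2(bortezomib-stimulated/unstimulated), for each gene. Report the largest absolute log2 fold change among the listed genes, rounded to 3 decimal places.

log2(328998/28356) = 3.536  (IL8)
log2(24536/19926) = 0.300  (RUNX4)
log2(45.33/96.20) = -1.086  (CCN2)
log2(32206/5723) = 2.492  (MMP10)
log2(11111/4634) = 1.262  (MCL12)
log2(93125/12792) = 2.864  (HIF5)
log2(2249/9917) = -2.141  (HIF11)
The largest magnitude belongs to IL8.

3.536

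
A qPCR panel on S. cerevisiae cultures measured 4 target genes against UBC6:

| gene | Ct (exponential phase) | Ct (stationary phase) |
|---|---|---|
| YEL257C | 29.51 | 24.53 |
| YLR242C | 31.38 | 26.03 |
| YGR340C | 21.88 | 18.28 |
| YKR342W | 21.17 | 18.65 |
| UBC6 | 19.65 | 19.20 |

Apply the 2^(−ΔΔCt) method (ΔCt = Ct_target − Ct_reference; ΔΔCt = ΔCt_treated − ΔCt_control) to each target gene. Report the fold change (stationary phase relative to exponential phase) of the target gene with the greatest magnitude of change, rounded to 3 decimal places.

YEL257C: ΔΔCt = (24.53−19.20) − (29.51−19.65) = 5.33 − 9.86 = -4.53; fold change = 2^4.53 = 23.103
YLR242C: ΔΔCt = (26.03−19.20) − (31.38−19.65) = 6.83 − 11.73 = -4.90; fold change = 2^4.90 = 29.857
YGR340C: ΔΔCt = (18.28−19.20) − (21.88−19.65) = -0.92 − 2.23 = -3.15; fold change = 2^3.15 = 8.877
YKR342W: ΔΔCt = (18.65−19.20) − (21.17−19.65) = -0.55 − 1.52 = -2.07; fold change = 2^2.07 = 4.199
YLR242C has the largest |ΔΔCt| = 4.90.

29.857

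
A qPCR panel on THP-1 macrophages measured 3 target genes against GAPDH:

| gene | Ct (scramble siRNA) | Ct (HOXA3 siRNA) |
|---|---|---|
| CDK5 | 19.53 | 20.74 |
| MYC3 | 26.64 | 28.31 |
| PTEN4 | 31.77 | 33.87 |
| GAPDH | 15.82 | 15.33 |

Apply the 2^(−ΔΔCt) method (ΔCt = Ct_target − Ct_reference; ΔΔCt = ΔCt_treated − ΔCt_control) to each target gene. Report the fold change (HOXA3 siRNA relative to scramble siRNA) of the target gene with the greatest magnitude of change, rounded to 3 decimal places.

0.166

CDK5: ΔΔCt = (20.74−15.33) − (19.53−15.82) = 5.41 − 3.71 = 1.70; fold change = 2^-1.70 = 0.308
MYC3: ΔΔCt = (28.31−15.33) − (26.64−15.82) = 12.98 − 10.82 = 2.16; fold change = 2^-2.16 = 0.224
PTEN4: ΔΔCt = (33.87−15.33) − (31.77−15.82) = 18.54 − 15.95 = 2.59; fold change = 2^-2.59 = 0.166
PTEN4 has the largest |ΔΔCt| = 2.59.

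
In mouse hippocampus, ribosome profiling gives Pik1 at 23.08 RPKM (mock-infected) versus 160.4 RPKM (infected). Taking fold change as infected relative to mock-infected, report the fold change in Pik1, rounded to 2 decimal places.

Fold change = 160.4 / 23.08 = 6.950
Pik1 is upregulated.

6.95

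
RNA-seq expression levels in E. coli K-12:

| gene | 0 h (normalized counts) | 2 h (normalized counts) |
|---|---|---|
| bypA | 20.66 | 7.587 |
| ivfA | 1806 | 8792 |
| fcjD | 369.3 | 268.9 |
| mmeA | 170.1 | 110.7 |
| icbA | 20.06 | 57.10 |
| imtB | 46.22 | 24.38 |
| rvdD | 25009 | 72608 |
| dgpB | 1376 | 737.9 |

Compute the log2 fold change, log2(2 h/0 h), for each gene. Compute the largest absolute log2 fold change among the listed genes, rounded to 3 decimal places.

log2(7.587/20.66) = -1.445  (bypA)
log2(8792/1806) = 2.283  (ivfA)
log2(268.9/369.3) = -0.458  (fcjD)
log2(110.7/170.1) = -0.620  (mmeA)
log2(57.10/20.06) = 1.509  (icbA)
log2(24.38/46.22) = -0.923  (imtB)
log2(72608/25009) = 1.538  (rvdD)
log2(737.9/1376) = -0.899  (dgpB)
The largest magnitude belongs to ivfA.

2.283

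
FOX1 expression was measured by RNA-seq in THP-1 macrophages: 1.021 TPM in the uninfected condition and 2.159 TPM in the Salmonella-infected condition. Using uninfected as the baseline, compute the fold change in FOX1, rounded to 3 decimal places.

2.115

Fold change = 2.159 / 1.021 = 2.1146
FOX1 is upregulated.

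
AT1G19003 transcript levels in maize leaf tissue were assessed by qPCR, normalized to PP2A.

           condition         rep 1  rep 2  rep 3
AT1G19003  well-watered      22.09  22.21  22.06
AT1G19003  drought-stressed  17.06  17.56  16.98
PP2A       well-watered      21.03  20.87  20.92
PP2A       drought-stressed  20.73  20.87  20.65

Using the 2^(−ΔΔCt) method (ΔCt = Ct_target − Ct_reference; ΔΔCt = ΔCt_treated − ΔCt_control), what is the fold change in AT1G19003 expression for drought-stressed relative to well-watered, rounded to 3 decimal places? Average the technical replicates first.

Mean Ct: AT1G19003 well-watered 22.120; AT1G19003 drought-stressed 17.200; PP2A well-watered 20.940; PP2A drought-stressed 20.750
ΔCt(well-watered) = 22.120 − 20.940 = 1.180
ΔCt(drought-stressed) = 17.200 − 20.750 = -3.550
ΔΔCt = -3.550 − 1.180 = -4.730
Fold change = 2^(−(-4.730)) = 2^4.730 = 26.5382

26.538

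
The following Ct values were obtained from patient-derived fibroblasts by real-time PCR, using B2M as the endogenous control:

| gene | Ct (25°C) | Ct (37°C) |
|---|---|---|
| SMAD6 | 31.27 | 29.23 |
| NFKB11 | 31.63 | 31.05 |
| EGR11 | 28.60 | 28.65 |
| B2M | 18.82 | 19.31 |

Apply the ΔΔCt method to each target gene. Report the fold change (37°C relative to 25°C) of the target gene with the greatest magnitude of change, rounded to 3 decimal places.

SMAD6: ΔΔCt = (29.23−19.31) − (31.27−18.82) = 9.92 − 12.45 = -2.53; fold change = 2^2.53 = 5.776
NFKB11: ΔΔCt = (31.05−19.31) − (31.63−18.82) = 11.74 − 12.81 = -1.07; fold change = 2^1.07 = 2.099
EGR11: ΔΔCt = (28.65−19.31) − (28.60−18.82) = 9.34 − 9.78 = -0.44; fold change = 2^0.44 = 1.357
SMAD6 has the largest |ΔΔCt| = 2.53.

5.776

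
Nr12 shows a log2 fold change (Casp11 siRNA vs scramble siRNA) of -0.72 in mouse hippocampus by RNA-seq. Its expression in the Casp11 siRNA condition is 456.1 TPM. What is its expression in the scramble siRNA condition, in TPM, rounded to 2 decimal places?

Fold change = 2^(-0.72) = 0.6071
scramble siRNA expression = 456.1 / 0.6071 = 751.28

751.28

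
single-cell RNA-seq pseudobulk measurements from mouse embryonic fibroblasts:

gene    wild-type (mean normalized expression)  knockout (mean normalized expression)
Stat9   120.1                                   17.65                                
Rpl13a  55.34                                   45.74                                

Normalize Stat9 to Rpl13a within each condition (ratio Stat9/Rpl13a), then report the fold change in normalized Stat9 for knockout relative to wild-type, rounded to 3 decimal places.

Stat9/Rpl13a (wild-type) = 120.1 / 55.34 = 2.1702
Stat9/Rpl13a (knockout) = 17.65 / 45.74 = 0.38588
Fold change = 0.38588 / 2.1702 = 0.1778

0.178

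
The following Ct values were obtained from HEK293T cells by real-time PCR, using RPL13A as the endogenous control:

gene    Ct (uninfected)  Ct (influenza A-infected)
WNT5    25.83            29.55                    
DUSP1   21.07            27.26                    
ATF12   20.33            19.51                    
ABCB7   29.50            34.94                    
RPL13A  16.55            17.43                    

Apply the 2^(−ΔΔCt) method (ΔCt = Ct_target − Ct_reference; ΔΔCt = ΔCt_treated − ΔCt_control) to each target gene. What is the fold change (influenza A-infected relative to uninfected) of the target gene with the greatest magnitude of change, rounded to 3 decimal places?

WNT5: ΔΔCt = (29.55−17.43) − (25.83−16.55) = 12.12 − 9.28 = 2.84; fold change = 2^-2.84 = 0.140
DUSP1: ΔΔCt = (27.26−17.43) − (21.07−16.55) = 9.83 − 4.52 = 5.31; fold change = 2^-5.31 = 0.025
ATF12: ΔΔCt = (19.51−17.43) − (20.33−16.55) = 2.08 − 3.78 = -1.70; fold change = 2^1.70 = 3.249
ABCB7: ΔΔCt = (34.94−17.43) − (29.50−16.55) = 17.51 − 12.95 = 4.56; fold change = 2^-4.56 = 0.042
DUSP1 has the largest |ΔΔCt| = 5.31.

0.025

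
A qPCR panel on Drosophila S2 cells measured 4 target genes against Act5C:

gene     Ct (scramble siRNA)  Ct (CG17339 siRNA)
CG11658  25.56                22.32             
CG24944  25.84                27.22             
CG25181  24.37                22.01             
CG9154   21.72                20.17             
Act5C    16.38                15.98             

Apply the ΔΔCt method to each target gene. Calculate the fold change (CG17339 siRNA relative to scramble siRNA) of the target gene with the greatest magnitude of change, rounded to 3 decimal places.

7.160

CG11658: ΔΔCt = (22.32−15.98) − (25.56−16.38) = 6.34 − 9.18 = -2.84; fold change = 2^2.84 = 7.160
CG24944: ΔΔCt = (27.22−15.98) − (25.84−16.38) = 11.24 − 9.46 = 1.78; fold change = 2^-1.78 = 0.291
CG25181: ΔΔCt = (22.01−15.98) − (24.37−16.38) = 6.03 − 7.99 = -1.96; fold change = 2^1.96 = 3.891
CG9154: ΔΔCt = (20.17−15.98) − (21.72−16.38) = 4.19 − 5.34 = -1.15; fold change = 2^1.15 = 2.219
CG11658 has the largest |ΔΔCt| = 2.84.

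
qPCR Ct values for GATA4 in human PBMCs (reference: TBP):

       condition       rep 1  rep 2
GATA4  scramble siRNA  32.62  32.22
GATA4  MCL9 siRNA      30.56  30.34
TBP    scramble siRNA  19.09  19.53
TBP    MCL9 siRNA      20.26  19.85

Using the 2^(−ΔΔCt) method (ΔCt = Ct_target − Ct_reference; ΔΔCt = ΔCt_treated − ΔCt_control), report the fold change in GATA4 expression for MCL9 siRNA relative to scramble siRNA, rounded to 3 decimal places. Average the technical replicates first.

6.566

Mean Ct: GATA4 scramble siRNA 32.420; GATA4 MCL9 siRNA 30.450; TBP scramble siRNA 19.310; TBP MCL9 siRNA 20.055
ΔCt(scramble siRNA) = 32.420 − 19.310 = 13.110
ΔCt(MCL9 siRNA) = 30.450 − 20.055 = 10.395
ΔΔCt = 10.395 − 13.110 = -2.715
Fold change = 2^(−(-2.715)) = 2^2.715 = 6.5659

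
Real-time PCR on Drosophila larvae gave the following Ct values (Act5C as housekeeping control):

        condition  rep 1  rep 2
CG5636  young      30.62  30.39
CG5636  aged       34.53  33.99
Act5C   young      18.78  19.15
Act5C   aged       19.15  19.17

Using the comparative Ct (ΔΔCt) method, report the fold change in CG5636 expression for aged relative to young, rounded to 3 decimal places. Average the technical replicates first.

0.085

Mean Ct: CG5636 young 30.505; CG5636 aged 34.260; Act5C young 18.965; Act5C aged 19.160
ΔCt(young) = 30.505 − 18.965 = 11.540
ΔCt(aged) = 34.260 − 19.160 = 15.100
ΔΔCt = 15.100 − 11.540 = 3.560
Fold change = 2^(−3.560) = 0.0848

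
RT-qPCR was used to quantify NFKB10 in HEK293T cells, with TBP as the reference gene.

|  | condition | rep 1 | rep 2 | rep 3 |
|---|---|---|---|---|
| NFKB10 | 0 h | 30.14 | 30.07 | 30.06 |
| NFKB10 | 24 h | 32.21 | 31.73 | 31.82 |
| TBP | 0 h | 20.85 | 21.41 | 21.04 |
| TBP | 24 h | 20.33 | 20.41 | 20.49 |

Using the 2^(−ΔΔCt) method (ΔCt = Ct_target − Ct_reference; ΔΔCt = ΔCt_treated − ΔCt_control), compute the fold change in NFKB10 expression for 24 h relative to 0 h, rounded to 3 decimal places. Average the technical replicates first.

0.174

Mean Ct: NFKB10 0 h 30.090; NFKB10 24 h 31.920; TBP 0 h 21.100; TBP 24 h 20.410
ΔCt(0 h) = 30.090 − 21.100 = 8.990
ΔCt(24 h) = 31.920 − 20.410 = 11.510
ΔΔCt = 11.510 − 8.990 = 2.520
Fold change = 2^(−2.520) = 0.1743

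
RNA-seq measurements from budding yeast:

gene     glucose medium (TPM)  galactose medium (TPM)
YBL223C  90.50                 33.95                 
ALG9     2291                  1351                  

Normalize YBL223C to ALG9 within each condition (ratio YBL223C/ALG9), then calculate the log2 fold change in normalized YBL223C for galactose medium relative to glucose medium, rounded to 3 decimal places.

-0.653

YBL223C/ALG9 (glucose medium) = 90.50 / 2291 = 0.039502
YBL223C/ALG9 (galactose medium) = 33.95 / 1351 = 0.02513
Fold change = 0.02513 / 0.039502 = 0.6362
log2(0.6362) = -0.6526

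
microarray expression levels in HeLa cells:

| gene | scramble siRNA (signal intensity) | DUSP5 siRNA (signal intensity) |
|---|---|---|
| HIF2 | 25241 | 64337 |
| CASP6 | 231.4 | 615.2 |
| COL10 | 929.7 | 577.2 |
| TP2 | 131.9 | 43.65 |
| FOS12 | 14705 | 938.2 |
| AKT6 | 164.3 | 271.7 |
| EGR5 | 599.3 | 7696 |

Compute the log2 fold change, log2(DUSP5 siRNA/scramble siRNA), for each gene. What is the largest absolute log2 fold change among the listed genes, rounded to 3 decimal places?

3.970

log2(64337/25241) = 1.350  (HIF2)
log2(615.2/231.4) = 1.411  (CASP6)
log2(577.2/929.7) = -0.688  (COL10)
log2(43.65/131.9) = -1.595  (TP2)
log2(938.2/14705) = -3.970  (FOS12)
log2(271.7/164.3) = 0.726  (AKT6)
log2(7696/599.3) = 3.683  (EGR5)
The largest magnitude belongs to FOS12.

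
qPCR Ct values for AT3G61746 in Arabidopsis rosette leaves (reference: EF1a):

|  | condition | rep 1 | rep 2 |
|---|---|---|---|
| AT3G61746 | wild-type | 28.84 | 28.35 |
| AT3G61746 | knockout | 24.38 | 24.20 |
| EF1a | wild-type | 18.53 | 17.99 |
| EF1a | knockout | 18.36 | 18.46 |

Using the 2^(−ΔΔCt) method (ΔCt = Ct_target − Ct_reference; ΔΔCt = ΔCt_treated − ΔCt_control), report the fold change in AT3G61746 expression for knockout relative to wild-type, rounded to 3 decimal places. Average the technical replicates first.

Mean Ct: AT3G61746 wild-type 28.595; AT3G61746 knockout 24.290; EF1a wild-type 18.260; EF1a knockout 18.410
ΔCt(wild-type) = 28.595 − 18.260 = 10.335
ΔCt(knockout) = 24.290 − 18.410 = 5.880
ΔΔCt = 5.880 − 10.335 = -4.455
Fold change = 2^(−(-4.455)) = 2^4.455 = 21.9325

21.933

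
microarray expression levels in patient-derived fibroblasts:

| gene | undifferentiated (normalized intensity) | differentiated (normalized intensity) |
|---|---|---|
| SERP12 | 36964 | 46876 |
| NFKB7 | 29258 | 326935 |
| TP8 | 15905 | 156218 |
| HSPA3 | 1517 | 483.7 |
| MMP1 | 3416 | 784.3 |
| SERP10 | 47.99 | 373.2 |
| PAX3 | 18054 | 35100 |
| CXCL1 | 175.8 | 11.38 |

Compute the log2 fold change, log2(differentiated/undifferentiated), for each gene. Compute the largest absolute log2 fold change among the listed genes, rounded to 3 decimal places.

3.949

log2(46876/36964) = 0.343  (SERP12)
log2(326935/29258) = 3.482  (NFKB7)
log2(156218/15905) = 3.296  (TP8)
log2(483.7/1517) = -1.649  (HSPA3)
log2(784.3/3416) = -2.123  (MMP1)
log2(373.2/47.99) = 2.959  (SERP10)
log2(35100/18054) = 0.959  (PAX3)
log2(11.38/175.8) = -3.949  (CXCL1)
The largest magnitude belongs to CXCL1.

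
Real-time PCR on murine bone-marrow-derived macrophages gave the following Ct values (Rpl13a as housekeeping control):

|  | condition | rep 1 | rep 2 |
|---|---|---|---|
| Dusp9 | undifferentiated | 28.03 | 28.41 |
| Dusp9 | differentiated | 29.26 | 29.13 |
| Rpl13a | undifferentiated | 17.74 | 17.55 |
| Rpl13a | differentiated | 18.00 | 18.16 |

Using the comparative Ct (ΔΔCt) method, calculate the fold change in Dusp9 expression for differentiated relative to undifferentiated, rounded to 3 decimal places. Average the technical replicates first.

0.688

Mean Ct: Dusp9 undifferentiated 28.220; Dusp9 differentiated 29.195; Rpl13a undifferentiated 17.645; Rpl13a differentiated 18.080
ΔCt(undifferentiated) = 28.220 − 17.645 = 10.575
ΔCt(differentiated) = 29.195 − 18.080 = 11.115
ΔΔCt = 11.115 − 10.575 = 0.540
Fold change = 2^(−0.540) = 0.6878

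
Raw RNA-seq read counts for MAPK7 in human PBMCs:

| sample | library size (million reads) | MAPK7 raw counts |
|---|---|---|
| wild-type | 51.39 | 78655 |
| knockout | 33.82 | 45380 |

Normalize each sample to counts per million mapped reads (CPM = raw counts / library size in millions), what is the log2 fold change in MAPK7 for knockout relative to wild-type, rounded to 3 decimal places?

CPM(wild-type) = 78655 / 51.39 = 1530.5507
CPM(knockout) = 45380 / 33.82 = 1341.8096
Fold change = 1341.8096 / 1530.5507 = 0.87668
log2(0.87668) = -0.1899

-0.190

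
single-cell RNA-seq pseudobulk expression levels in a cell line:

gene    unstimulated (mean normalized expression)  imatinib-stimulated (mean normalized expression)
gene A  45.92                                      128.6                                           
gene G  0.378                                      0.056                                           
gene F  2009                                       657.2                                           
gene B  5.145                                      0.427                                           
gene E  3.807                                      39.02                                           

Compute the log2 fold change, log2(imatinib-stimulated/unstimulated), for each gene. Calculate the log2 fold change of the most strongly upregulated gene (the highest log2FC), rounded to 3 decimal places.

log2(128.6/45.92) = 1.486  (gene A)
log2(0.056/0.378) = -2.755  (gene G)
log2(657.2/2009) = -1.612  (gene F)
log2(0.427/5.145) = -3.591  (gene B)
log2(39.02/3.807) = 3.357  (gene E)
gene E is most strongly upregulated.

3.357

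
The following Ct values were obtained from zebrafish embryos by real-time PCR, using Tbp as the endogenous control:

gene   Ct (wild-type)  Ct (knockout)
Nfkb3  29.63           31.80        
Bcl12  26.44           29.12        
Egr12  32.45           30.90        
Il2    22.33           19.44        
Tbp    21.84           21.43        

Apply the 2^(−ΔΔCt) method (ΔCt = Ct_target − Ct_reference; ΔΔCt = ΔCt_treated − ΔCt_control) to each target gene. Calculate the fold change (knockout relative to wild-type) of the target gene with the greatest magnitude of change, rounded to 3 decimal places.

0.117

Nfkb3: ΔΔCt = (31.80−21.43) − (29.63−21.84) = 10.37 − 7.79 = 2.58; fold change = 2^-2.58 = 0.167
Bcl12: ΔΔCt = (29.12−21.43) − (26.44−21.84) = 7.69 − 4.60 = 3.09; fold change = 2^-3.09 = 0.117
Egr12: ΔΔCt = (30.90−21.43) − (32.45−21.84) = 9.47 − 10.61 = -1.14; fold change = 2^1.14 = 2.204
Il2: ΔΔCt = (19.44−21.43) − (22.33−21.84) = -1.99 − 0.49 = -2.48; fold change = 2^2.48 = 5.579
Bcl12 has the largest |ΔΔCt| = 3.09.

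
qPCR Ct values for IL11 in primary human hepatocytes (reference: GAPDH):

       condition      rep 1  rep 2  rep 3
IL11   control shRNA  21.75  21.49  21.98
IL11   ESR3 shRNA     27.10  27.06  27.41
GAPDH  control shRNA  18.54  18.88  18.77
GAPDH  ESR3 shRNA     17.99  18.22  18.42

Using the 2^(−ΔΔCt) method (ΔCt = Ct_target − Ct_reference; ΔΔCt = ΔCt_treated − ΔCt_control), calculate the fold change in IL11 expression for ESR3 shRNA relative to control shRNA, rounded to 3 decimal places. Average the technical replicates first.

Mean Ct: IL11 control shRNA 21.740; IL11 ESR3 shRNA 27.190; GAPDH control shRNA 18.730; GAPDH ESR3 shRNA 18.210
ΔCt(control shRNA) = 21.740 − 18.730 = 3.010
ΔCt(ESR3 shRNA) = 27.190 − 18.210 = 8.980
ΔΔCt = 8.980 − 3.010 = 5.970
Fold change = 2^(−5.970) = 0.0160

0.016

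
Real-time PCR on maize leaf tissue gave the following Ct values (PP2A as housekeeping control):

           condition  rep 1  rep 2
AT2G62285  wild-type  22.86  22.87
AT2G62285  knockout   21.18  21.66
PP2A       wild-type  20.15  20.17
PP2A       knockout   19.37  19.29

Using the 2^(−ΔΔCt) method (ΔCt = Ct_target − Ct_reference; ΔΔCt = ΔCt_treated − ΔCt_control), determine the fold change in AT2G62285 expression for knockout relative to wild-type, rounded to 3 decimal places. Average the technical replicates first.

Mean Ct: AT2G62285 wild-type 22.865; AT2G62285 knockout 21.420; PP2A wild-type 20.160; PP2A knockout 19.330
ΔCt(wild-type) = 22.865 − 20.160 = 2.705
ΔCt(knockout) = 21.420 − 19.330 = 2.090
ΔΔCt = 2.090 − 2.705 = -0.615
Fold change = 2^(−(-0.615)) = 2^0.615 = 1.5316

1.532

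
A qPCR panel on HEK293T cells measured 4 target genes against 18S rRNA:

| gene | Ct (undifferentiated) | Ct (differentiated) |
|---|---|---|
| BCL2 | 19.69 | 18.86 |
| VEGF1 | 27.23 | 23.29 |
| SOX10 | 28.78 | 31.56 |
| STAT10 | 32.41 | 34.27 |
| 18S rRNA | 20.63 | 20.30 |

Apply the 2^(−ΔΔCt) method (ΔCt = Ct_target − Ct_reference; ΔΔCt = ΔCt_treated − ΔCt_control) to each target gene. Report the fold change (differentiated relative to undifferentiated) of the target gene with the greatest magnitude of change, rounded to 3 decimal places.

BCL2: ΔΔCt = (18.86−20.30) − (19.69−20.63) = -1.44 − (-0.94) = -0.50; fold change = 2^0.50 = 1.414
VEGF1: ΔΔCt = (23.29−20.30) − (27.23−20.63) = 2.99 − 6.60 = -3.61; fold change = 2^3.61 = 12.210
SOX10: ΔΔCt = (31.56−20.30) − (28.78−20.63) = 11.26 − 8.15 = 3.11; fold change = 2^-3.11 = 0.116
STAT10: ΔΔCt = (34.27−20.30) − (32.41−20.63) = 13.97 − 11.78 = 2.19; fold change = 2^-2.19 = 0.219
VEGF1 has the largest |ΔΔCt| = 3.61.

12.210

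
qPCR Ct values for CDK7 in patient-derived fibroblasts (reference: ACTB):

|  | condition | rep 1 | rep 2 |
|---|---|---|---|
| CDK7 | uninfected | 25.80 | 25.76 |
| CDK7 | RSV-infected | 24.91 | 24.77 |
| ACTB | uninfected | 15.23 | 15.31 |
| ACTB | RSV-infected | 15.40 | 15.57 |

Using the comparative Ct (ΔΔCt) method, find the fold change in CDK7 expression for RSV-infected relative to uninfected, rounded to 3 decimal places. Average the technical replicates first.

Mean Ct: CDK7 uninfected 25.780; CDK7 RSV-infected 24.840; ACTB uninfected 15.270; ACTB RSV-infected 15.485
ΔCt(uninfected) = 25.780 − 15.270 = 10.510
ΔCt(RSV-infected) = 24.840 − 15.485 = 9.355
ΔΔCt = 9.355 − 10.510 = -1.155
Fold change = 2^(−(-1.155)) = 2^1.155 = 2.2268

2.227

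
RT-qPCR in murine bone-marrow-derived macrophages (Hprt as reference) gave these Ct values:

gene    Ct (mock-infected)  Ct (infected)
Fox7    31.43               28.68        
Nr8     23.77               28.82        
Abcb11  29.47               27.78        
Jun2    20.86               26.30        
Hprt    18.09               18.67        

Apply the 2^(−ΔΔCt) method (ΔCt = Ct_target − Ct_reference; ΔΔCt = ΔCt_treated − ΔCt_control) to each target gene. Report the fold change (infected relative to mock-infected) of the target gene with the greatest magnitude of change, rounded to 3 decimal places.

0.034

Fox7: ΔΔCt = (28.68−18.67) − (31.43−18.09) = 10.01 − 13.34 = -3.33; fold change = 2^3.33 = 10.056
Nr8: ΔΔCt = (28.82−18.67) − (23.77−18.09) = 10.15 − 5.68 = 4.47; fold change = 2^-4.47 = 0.045
Abcb11: ΔΔCt = (27.78−18.67) − (29.47−18.09) = 9.11 − 11.38 = -2.27; fold change = 2^2.27 = 4.823
Jun2: ΔΔCt = (26.30−18.67) − (20.86−18.09) = 7.63 − 2.77 = 4.86; fold change = 2^-4.86 = 0.034
Jun2 has the largest |ΔΔCt| = 4.86.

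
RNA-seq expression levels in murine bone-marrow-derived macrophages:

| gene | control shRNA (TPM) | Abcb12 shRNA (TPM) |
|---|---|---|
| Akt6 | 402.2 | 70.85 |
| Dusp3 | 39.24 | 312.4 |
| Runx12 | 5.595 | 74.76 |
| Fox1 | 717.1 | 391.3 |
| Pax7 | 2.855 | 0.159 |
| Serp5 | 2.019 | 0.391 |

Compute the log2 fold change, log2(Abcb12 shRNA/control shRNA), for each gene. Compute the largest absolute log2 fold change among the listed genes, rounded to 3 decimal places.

4.166

log2(70.85/402.2) = -2.505  (Akt6)
log2(312.4/39.24) = 2.993  (Dusp3)
log2(74.76/5.595) = 3.740  (Runx12)
log2(391.3/717.1) = -0.874  (Fox1)
log2(0.159/2.855) = -4.166  (Pax7)
log2(0.391/2.019) = -2.368  (Serp5)
The largest magnitude belongs to Pax7.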